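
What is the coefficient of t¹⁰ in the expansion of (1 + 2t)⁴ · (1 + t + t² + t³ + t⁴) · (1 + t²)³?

345

(1 + 2t)⁴ has coefficients 1,8,24,32,16 for degrees 0…4.
(1 + t + t² + t³ + t⁴) has coefficients 1,1,1,1,1,0,0,0,0,0,0 for degrees 0…10.
Finally multiplying by (1 + t²)³, the product of all factors after the first has coefficients 1,1,4,4,7,6,7,4,4,1,1 for degrees 0…10.
[t¹⁰] = 1·1 + 8·1 + 24·4 + 32·4 + 16·7 = 345.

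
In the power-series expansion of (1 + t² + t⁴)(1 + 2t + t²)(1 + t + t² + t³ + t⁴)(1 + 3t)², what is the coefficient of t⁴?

(1 + t² + t⁴) has coefficients 1,0,1,0,1 for degrees 0…4.
(1 + 2t + t²) has coefficients 1,2,1,0,0 for degrees 0…4.
Multiplying by (1 + t + t² + t³ + t⁴) gives running coefficients 1,3,4,4,4 for degrees 0…4.
Finally multiplying by (1 + 3t)², the product of all factors after the first has coefficients 1,9,31,55,64 for degrees 0…4.
[t⁴] = 1·64 + 1·31 + 1·1 = 96.

96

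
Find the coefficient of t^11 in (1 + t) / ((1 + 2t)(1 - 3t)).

141308

Partial fractions give a closed form: a_n = (1/5)·(-2)^n + (4/5)·3^n.
At n = 11: a_11 = 141308.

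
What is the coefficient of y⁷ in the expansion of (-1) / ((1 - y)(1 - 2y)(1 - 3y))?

Partial fractions give a closed form: a_n = (-1/2)·1^n + (4)·2^n + (-9/2)·3^n.
At n = 7: a_7 = -9330.

-9330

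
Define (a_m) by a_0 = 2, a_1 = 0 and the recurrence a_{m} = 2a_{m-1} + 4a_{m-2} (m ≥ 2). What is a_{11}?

The ordinary generating function has denominator 1 - 2q - 4q^2.
Iterating the recurrence: a_0,…,a_{11} = 2, 0, 8, 16, 64, 192, 640, 2048, 6656, 21504, 69632, 225280.

225280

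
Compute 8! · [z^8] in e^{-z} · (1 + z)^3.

The EGF product rule gives c_8 = Σ_{k_1+k_2=8} C(8; k_1,k_2) · ∏ g_i(k_i), where e^{-z} gives (-1)^k; (1+z)^3 gives the falling factorial (3)_k.
g_1(k) for k = 0…8: 1, -1, 1, -1, 1, -1, 1, -1, 1.
g_2(k) for k = 0…8: 1, 3, 6, 6, 0, 0, 0, 0, 0.
c_8 = Σ_k C(8,k)·g_1(k)·g_2(8−k) = 56·(-1)·6 + 28·1·6 + 8·(-1)·3 + 1·1·1 = −336 + 168 − 24 + 1 = -191.

-191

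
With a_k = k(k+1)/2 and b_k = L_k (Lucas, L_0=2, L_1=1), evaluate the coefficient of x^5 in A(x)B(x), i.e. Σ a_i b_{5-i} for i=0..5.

The convolution is the x^5 coefficient of A(x)B(x).
Σ = 0·11 + 1·7 + 3·4 + 6·3 + 10·1 + 15·2 = 77.

77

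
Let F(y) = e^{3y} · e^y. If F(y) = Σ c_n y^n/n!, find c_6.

4096

The EGF product rule gives c_6 = Σ_{k_1+k_2=6} C(6; k_1,k_2) · ∏ g_i(k_i), where e^{3y} gives (3)^k; e^y gives (1)^k.
g_1(k) for k = 0…6: 1, 3, 9, 27, 81, 243, 729.
g_2(k) for k = 0…6: 1, 1, 1, 1, 1, 1, 1.
c_6 = Σ_k C(6,k)·g_1(k)·g_2(6−k) = 1·1·1 + 6·3·1 + 15·9·1 + 20·27·1 + 15·81·1 + 6·243·1 + 1·729·1 = 1 + 18 + 135 + 540 + 1215 + 1458 + 729 = 4096.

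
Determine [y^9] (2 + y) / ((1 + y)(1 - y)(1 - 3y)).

51667

Partial fractions give a closed form: a_n = (1/8)·(-1)^n + (-3/4)·1^n + (21/8)·3^n.
At n = 9: a_9 = 51667.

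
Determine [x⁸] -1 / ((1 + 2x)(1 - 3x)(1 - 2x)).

Partial fractions give a closed form: a_n = (-1/5)·(-2)^n + (-9/5)·3^n + (1)·2^n.
At n = 8: a_8 = -11605.

-11605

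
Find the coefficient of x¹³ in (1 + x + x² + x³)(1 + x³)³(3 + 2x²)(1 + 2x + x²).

(1 + x + x² + x³) has coefficients 1,1,1,1 for degrees 0…3.
(1 + x³)³ has coefficients 1,0,0,3,0,0,3,0,0,1,0,0,0,0 for degrees 0…13.
Multiplying by (3 + 2x²) gives running coefficients 3,0,2,9,0,6,9,0,6,3,0,2,0,0 for degrees 0…13.
Finally multiplying by (1 + 2x + x²), the product of all factors after the first has coefficients 3,6,5,13,20,15,21,24,15,15,12,5,4,2 for degrees 0…13.
[x¹³] = 1·2 + 1·4 + 1·5 + 1·12 = 23.

23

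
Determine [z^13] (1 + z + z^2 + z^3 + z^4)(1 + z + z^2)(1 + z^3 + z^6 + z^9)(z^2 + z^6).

10

(1 + z + z^2 + z^3 + z^4) has coefficients 1,1,1,1,1 for degrees 0…4.
(1 + z + z^2) has coefficients 1,1,1,0,0,0,0,0,0,0,0,0,0,0 for degrees 0…13.
Multiplying by (1 + z^3 + z^6 + z^9) gives running coefficients 1,1,1,1,1,1,1,1,1,1,1,1,0,0 for degrees 0…13.
Finally multiplying by (z^2 + z^6), the product of all factors after the first has coefficients 0,0,1,1,1,1,2,2,2,2,2,2,2,2 for degrees 0…13.
[z^13] = 1·2 + 1·2 + 1·2 + 1·2 + 1·2 = 10.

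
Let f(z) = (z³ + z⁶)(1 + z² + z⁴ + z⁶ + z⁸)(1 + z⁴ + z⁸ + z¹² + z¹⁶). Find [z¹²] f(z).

2

(z³ + z⁶) has coefficients 0,0,0,1,0,0,1 for degrees 0…6.
(1 + z² + z⁴ + z⁶ + z⁸) has coefficients 1,0,1,0,1,0,1,0,1,0,0,0,0 for degrees 0…12.
Finally multiplying by (1 + z⁴ + z⁸ + z¹² + z¹⁶), the product of all factors after the first has coefficients 1,0,1,0,2,0,2,0,3,0,2,0,3 for degrees 0…12.
[z¹²] = 1·0 + 1·2 = 2.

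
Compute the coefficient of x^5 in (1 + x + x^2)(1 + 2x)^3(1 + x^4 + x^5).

16

(1 + x + x^2) has coefficients 1,1,1 for degrees 0…2.
(1 + 2x)^3 has coefficients 1,6,12,8,0,0 for degrees 0…5.
Finally multiplying by (1 + x^4 + x^5), the product of all factors after the first has coefficients 1,6,12,8,1,7 for degrees 0…5.
[x^5] = 1·7 + 1·1 + 1·8 = 16.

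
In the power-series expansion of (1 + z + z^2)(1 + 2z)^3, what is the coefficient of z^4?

20

(1 + z + z^2) has coefficients 1,1,1 for degrees 0…2.
(1 + 2z)^3 has coefficients 1,6,12,8,0 for degrees 0…4.
[z^4] = 1·0 + 1·8 + 1·12 = 20.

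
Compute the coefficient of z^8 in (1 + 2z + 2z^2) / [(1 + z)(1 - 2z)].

The denominator gives the recurrence a_n = a_(n−1) + 2a_(n−2) for n ≥ 3; the numerator fixes a_0 = 1, a_1 = 3, a_2 = 7.
Iterating: 1, 3, 7, 13, 27, 53, 107, 213, 427, so a_8 = 427.

427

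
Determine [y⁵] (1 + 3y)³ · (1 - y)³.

(1 + 3y)³ has coefficients 1,9,27,27 for degrees 0…3.
(1 - y)³ has coefficients 1,-3,3,-1,0,0 for degrees 0…5.
[y⁵] = 1·0 + 9·0 + 27·(-1) + 27·3 = 54.

54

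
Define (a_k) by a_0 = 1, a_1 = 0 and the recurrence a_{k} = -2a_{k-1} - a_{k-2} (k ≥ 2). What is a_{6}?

The ordinary generating function has denominator 1 + 2t + t^2.
Iterating the recurrence: a_0,…,a_{6} = 1, 0, -1, 2, -3, 4, -5.

-5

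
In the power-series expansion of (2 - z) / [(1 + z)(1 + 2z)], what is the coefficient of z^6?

317

Partial fractions give a closed form: a_n = (-3)·(-1)^n + (5)·(-2)^n.
At n = 6: a_6 = 317.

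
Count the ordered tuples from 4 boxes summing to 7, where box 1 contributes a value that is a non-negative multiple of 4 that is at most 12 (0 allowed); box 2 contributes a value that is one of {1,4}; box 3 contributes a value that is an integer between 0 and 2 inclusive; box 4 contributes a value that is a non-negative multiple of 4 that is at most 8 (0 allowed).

The generating function for the choices is (1 + z^4 + z^8 + z^12)·(z + z^4)·(1 + z + z^2)·(1 + z^4 + z^8); the count is [z^7].
(1 + z^4 + z^8 + z^12) has coefficients 1,0,0,0,1,0,0,0 for degrees 0…7.
(z + z^4) has coefficients 0,1,0,0,1,0,0,0 for degrees 0…7.
Multiplying by (1 + z + z^2) gives running coefficients 0,1,1,1,1,1,1,0 for degrees 0…7.
Finally multiplying by (1 + z^4 + z^8), the product of all factors after the first has coefficients 0,1,1,1,1,2,2,1 for degrees 0…7.
[z^7] = 1·1 + 1·1 = 2.

2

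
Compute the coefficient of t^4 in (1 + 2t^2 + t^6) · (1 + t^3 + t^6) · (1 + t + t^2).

3

(1 + 2t^2 + t^6) has coefficients 1,0,2,0,0 for degrees 0…4.
(1 + t^3 + t^6) has coefficients 1,0,0,1,0 for degrees 0…4.
Finally multiplying by (1 + t + t^2), the product of all factors after the first has coefficients 1,1,1,1,1 for degrees 0…4.
[t^4] = 1·1 + 2·1 = 3.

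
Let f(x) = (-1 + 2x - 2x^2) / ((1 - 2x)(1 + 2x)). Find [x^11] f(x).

2048

The denominator gives the recurrence a_n = 4a_(n−2) for n ≥ 3; the numerator fixes a_0 = -1, a_1 = 2, a_2 = -6.
Iterating: -1, 2, -6, 8, -24, 32, -96, 128, -384, 512, -1536, 2048, so a_11 = 2048.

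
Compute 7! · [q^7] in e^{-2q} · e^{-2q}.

-16384

The EGF product rule gives c_7 = Σ_{k_1+k_2=7} C(7; k_1,k_2) · ∏ g_i(k_i), where e^{-2q} gives (-2)^k; e^{-2q} gives (-2)^k.
g_1(k) for k = 0…7: 1, -2, 4, -8, 16, -32, 64, -128.
g_2(k) for k = 0…7: 1, -2, 4, -8, 16, -32, 64, -128.
c_7 = Σ_k C(7,k)·g_1(k)·g_2(7−k) = 1·1·(-128) + 7·(-2)·64 + 21·4·(-32) + 35·(-8)·16 + 35·16·(-8) + 21·(-32)·4 + 7·64·(-2) + 1·(-128)·1 = −128 − 896 − 2688 − 4480 − 4480 − 2688 − 896 − 128 = -16384.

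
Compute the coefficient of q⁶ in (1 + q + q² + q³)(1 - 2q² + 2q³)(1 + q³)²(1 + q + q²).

(1 + q + q² + q³) has coefficients 1,1,1,1 for degrees 0…3.
(1 - 2q² + 2q³) has coefficients 1,0,-2,2,0,0,0 for degrees 0…6.
Multiplying by (1 + q³)² gives running coefficients 1,0,-2,4,0,-4,5 for degrees 0…6.
Finally multiplying by (1 + q + q²), the product of all factors after the first has coefficients 1,1,-1,2,2,0,1 for degrees 0…6.
[q⁶] = 1·1 + 1·0 + 1·2 + 1·2 = 5.

5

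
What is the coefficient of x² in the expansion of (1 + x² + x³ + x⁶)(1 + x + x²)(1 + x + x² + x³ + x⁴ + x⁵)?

4

(1 + x² + x³ + x⁶) has coefficients 1,0,1 for degrees 0…2.
(1 + x + x²) has coefficients 1,1,1 for degrees 0…2.
Finally multiplying by (1 + x + x² + x³ + x⁴ + x⁵), the product of all factors after the first has coefficients 1,2,3 for degrees 0…2.
[x²] = 1·3 + 1·1 = 4.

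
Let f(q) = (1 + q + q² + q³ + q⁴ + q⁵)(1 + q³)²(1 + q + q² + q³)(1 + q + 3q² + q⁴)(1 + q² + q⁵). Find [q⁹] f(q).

(1 + q + q² + q³ + q⁴ + q⁵) has coefficients 1,1,1,1,1,1 for degrees 0…5.
(1 + q³)² has coefficients 1,0,0,2,0,0,1,0,0,0 for degrees 0…9.
Multiplying by (1 + q + q² + q³) gives running coefficients 1,1,1,3,2,2,3,1,1,1 for degrees 0…9.
Multiplying by (1 + q + 3q² + q⁴) gives running coefficients 1,2,5,7,9,14,12,13,13,7 for degrees 0…9.
Finally multiplying by (1 + q² + q⁵), the product of all factors after the first has coefficients 1,2,6,9,14,22,23,32,32,29 for degrees 0…9.
[q⁹] = 1·29 + 1·32 + 1·32 + 1·23 + 1·22 + 1·14 = 152.

152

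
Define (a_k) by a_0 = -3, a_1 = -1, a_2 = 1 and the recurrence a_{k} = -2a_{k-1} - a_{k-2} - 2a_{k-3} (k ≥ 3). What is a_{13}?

The ordinary generating function has denominator 1 + 2t + t^2 + 2t^3.
Iterating the recurrence: a_0,…,a_{13} = -3, -1, 1, 5, -9, 11, -23, 53, -105, 203, -407, 821, -1641, 3275.

3275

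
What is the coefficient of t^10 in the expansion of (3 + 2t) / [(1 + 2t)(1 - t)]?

Partial fractions give a closed form: a_n = (4/3)·(-2)^n + (5/3)·1^n.
At n = 10: a_10 = 1367.

1367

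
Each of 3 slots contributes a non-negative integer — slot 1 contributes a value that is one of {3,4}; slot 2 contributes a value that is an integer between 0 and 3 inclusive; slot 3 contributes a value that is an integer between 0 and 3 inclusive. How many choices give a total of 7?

The generating function for the choices is (q³ + q⁴)·(1 + q + q² + q³)·(1 + q + q² + q³); the count is [q⁷].
(q³ + q⁴) has coefficients 0,0,0,1,1 for degrees 0…4.
(1 + q + q² + q³) has coefficients 1,1,1,1,0,0,0,0 for degrees 0…7.
Finally multiplying by (1 + q + q² + q³), the product of all factors after the first has coefficients 1,2,3,4,3,2,1,0 for degrees 0…7.
[q⁷] = 1·3 + 1·4 = 7.

7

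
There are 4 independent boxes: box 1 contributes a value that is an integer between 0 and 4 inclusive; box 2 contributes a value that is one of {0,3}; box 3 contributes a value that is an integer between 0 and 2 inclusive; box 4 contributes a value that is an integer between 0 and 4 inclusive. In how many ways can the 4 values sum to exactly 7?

The generating function for the choices is (1 + q + q^2 + q^3 + q^4)·(1 + q^3)·(1 + q + q^2)·(1 + q + q^2 + q^3 + q^4); the count is [q^7].
(1 + q + q^2 + q^3 + q^4) has coefficients 1,1,1,1,1 for degrees 0…4.
(1 + q^3) has coefficients 1,0,0,1,0,0,0,0 for degrees 0…7.
Multiplying by (1 + q + q^2) gives running coefficients 1,1,1,1,1,1,0,0 for degrees 0…7.
Finally multiplying by (1 + q + q^2 + q^3 + q^4), the product of all factors after the first has coefficients 1,2,3,4,5,5,4,3 for degrees 0…7.
[q^7] = 1·3 + 1·4 + 1·5 + 1·5 + 1·4 = 21.

21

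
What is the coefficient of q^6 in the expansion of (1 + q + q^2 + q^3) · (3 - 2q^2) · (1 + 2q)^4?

-16

(1 + q + q^2 + q^3) has coefficients 1,1,1,1 for degrees 0…3.
(3 - 2q^2) has coefficients 3,0,-2,0,0,0,0 for degrees 0…6.
Finally multiplying by (1 + 2q)^4, the product of all factors after the first has coefficients 3,24,70,80,0,-64,-32 for degrees 0…6.
[q^6] = 1·(-32) + 1·(-64) + 1·0 + 1·80 = -16.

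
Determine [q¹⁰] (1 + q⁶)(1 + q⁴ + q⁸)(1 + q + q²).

(1 + q⁶) has coefficients 1,0,0,0,0,0,1 for degrees 0…6.
(1 + q⁴ + q⁸) has coefficients 1,0,0,0,1,0,0,0,1,0,0 for degrees 0…10.
Finally multiplying by (1 + q + q²), the product of all factors after the first has coefficients 1,1,1,0,1,1,1,0,1,1,1 for degrees 0…10.
[q¹⁰] = 1·1 + 1·1 = 2.

2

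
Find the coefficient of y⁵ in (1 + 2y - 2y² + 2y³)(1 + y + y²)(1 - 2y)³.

(1 + 2y - 2y² + 2y³) has coefficients 1,2,-2,2 for degrees 0…3.
(1 + y + y²) has coefficients 1,1,1,0,0,0 for degrees 0…5.
Finally multiplying by (1 - 2y)³, the product of all factors after the first has coefficients 1,-5,7,-2,4,-8 for degrees 0…5.
[y⁵] = 1·(-8) + 2·4 − 2·(-2) + 2·7 = 18.

18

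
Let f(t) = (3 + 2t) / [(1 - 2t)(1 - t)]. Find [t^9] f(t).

4091

Partial fractions give a closed form: a_n = (8)·2^n + (-5)·1^n.
At n = 9: a_9 = 4091.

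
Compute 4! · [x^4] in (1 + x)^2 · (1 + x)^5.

The EGF product rule gives c_4 = Σ_{k_1+k_2=4} C(4; k_1,k_2) · ∏ g_i(k_i), where (1+x)^2 gives the falling factorial (2)_k; (1+x)^5 gives the falling factorial (5)_k.
g_1(k) for k = 0…4: 1, 2, 2, 0, 0.
g_2(k) for k = 0…4: 1, 5, 20, 60, 120.
c_4 = Σ_k C(4,k)·g_1(k)·g_2(4−k) = 1·1·120 + 4·2·60 + 6·2·20 = 120 + 480 + 240 = 840.

840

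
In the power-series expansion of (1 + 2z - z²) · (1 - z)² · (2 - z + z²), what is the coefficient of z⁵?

(1 + 2z - z²) has coefficients 1,2,-1 for degrees 0…2.
(1 - z)² has coefficients 1,-2,1,0,0,0 for degrees 0…5.
Finally multiplying by (2 - z + z²), the product of all factors after the first has coefficients 2,-5,5,-3,1,0 for degrees 0…5.
[z⁵] = 1·0 + 2·1 − 1·(-3) = 5.

5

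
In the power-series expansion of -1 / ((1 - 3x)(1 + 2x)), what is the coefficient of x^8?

Partial fractions give a closed form: a_n = (-3/5)·3^n + (-2/5)·(-2)^n.
At n = 8: a_8 = -4039.

-4039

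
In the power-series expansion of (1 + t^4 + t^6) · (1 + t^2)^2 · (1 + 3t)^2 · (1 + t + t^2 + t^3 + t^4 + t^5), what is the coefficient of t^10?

127

(1 + t^4 + t^6) has coefficients 1,0,0,0,1,0,1 for degrees 0…6.
(1 + t^2)^2 has coefficients 1,0,2,0,1,0,0,0,0,0,0 for degrees 0…10.
Multiplying by (1 + 3t)^2 gives running coefficients 1,6,11,12,19,6,9,0,0,0,0 for degrees 0…10.
Finally multiplying by (1 + t + t^2 + t^3 + t^4 + t^5), the product of all factors after the first has coefficients 1,7,18,30,49,55,63,57,46,34,15 for degrees 0…10.
[t^10] = 1·15 + 1·63 + 1·49 = 127.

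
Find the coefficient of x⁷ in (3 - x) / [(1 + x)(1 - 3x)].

Partial fractions give a closed form: a_n = (1)·(-1)^n + (2)·3^n.
At n = 7: a_7 = 4373.

4373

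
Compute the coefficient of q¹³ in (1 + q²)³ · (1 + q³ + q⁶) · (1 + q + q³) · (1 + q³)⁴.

(1 + q²)³ has coefficients 1,0,3,0,3,0,1 for degrees 0…6.
(1 + q³ + q⁶) has coefficients 1,0,0,1,0,0,1,0,0,0,0,0,0,0 for degrees 0…13.
Multiplying by (1 + q + q³) gives running coefficients 1,1,0,2,1,0,2,1,0,1,0,0,0,0 for degrees 0…13.
Finally multiplying by (1 + q³)⁴, the product of all factors after the first has coefficients 1,1,0,6,5,0,16,11,0,25,14,0,25,11 for degrees 0…13.
[q¹³] = 1·11 + 3·0 + 3·25 + 1·11 = 97.

97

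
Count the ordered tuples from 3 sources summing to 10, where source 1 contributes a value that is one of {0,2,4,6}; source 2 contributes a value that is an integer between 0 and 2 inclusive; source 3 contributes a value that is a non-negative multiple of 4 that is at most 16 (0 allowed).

4

The generating function for the choices is (1 + t^2 + t^4 + t^6)·(1 + t + t^2)·(1 + t^4 + t^8 + t^12 + t^16); the count is [t^10].
(1 + t^2 + t^4 + t^6) has coefficients 1,0,1,0,1,0,1 for degrees 0…6.
(1 + t + t^2) has coefficients 1,1,1,0,0,0,0,0,0,0,0 for degrees 0…10.
Finally multiplying by (1 + t^4 + t^8 + t^12 + t^16), the product of all factors after the first has coefficients 1,1,1,0,1,1,1,0,1,1,1 for degrees 0…10.
[t^10] = 1·1 + 1·1 + 1·1 + 1·1 = 4.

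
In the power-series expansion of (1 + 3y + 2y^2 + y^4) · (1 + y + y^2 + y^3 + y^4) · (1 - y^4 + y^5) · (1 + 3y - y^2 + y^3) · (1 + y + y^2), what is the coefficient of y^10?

13

(1 + 3y + 2y^2 + y^4) has coefficients 1,3,2,0,1 for degrees 0…4.
(1 + y + y^2 + y^3 + y^4) has coefficients 1,1,1,1,1,0,0,0,0,0,0 for degrees 0…10.
Multiplying by (1 - y^4 + y^5) gives running coefficients 1,1,1,1,0,0,0,0,0,1,0 for degrees 0…10.
Multiplying by (1 + 3y - y^2 + y^3) gives running coefficients 1,4,3,4,3,0,1,0,0,1,3 for degrees 0…10.
Finally multiplying by (1 + y + y^2), the product of all factors after the first has coefficients 1,5,8,11,10,7,4,1,1,1,4 for degrees 0…10.
[y^10] = 1·4 + 3·1 + 2·1 + 1·4 = 13.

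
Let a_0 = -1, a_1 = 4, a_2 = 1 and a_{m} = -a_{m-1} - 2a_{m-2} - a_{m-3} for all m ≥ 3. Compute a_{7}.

The ordinary generating function has denominator 1 + q + 2q^2 + q^3.
Iterating the recurrence: a_0,…,a_{7} = -1, 4, 1, -8, 2, 13, -9, -19.

-19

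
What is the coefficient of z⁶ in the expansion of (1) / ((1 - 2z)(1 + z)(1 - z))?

Partial fractions give a closed form: a_n = (4/3)·2^n + (1/6)·(-1)^n + (-1/2)·1^n.
At n = 6: a_6 = 85.

85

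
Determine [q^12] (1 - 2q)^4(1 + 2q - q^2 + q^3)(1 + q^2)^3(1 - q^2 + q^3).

(1 - 2q)^4 has coefficients 1,-8,24,-32,16 for degrees 0…4.
(1 + 2q - q^2 + q^3) has coefficients 1,2,-1,1,0,0,0,0,0,0,0,0,0 for degrees 0…12.
Multiplying by (1 + q^2)^3 gives running coefficients 1,2,2,7,0,9,-2,5,-1,1,0,0,0 for degrees 0…12.
Finally multiplying by (1 - q^2 + q^3), the product of all factors after the first has coefficients 1,2,1,6,0,4,5,-4,10,-6,6,-2,1 for degrees 0…12.
[q^12] = 1·1 − 8·(-2) + 24·6 − 32·(-6) + 16·10 = 513.

513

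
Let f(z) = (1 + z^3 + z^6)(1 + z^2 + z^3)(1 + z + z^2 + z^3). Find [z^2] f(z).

(1 + z^3 + z^6) has coefficients 1,0,0 for degrees 0…2.
(1 + z^2 + z^3) has coefficients 1,0,1 for degrees 0…2.
Finally multiplying by (1 + z + z^2 + z^3), the product of all factors after the first has coefficients 1,1,2 for degrees 0…2.
[z^2] = 1·2 = 2.

2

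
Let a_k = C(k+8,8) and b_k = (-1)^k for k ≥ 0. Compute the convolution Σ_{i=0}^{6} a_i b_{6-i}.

2083

This is [x^6] in the product of the two ordinary generating functions.
Σ = 1·1 + 9·(-1) + 45·1 + 165·(-1) + 495·1 + 1287·(-1) + 3003·1 = 2083.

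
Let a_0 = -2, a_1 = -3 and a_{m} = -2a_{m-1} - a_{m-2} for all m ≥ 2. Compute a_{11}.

The ordinary generating function has denominator 1 + 2t + t^2.
Iterating the recurrence: a_0,…,a_{11} = -2, -3, 8, -13, 18, -23, 28, -33, 38, -43, 48, -53.

-53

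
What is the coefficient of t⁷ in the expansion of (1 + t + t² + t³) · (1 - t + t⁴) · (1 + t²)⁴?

(1 + t + t² + t³) has coefficients 1,1,1,1 for degrees 0…3.
(1 - t + t⁴) has coefficients 1,-1,0,0,1,0,0,0 for degrees 0…7.
Finally multiplying by (1 + t²)⁴, the product of all factors after the first has coefficients 1,-1,4,-4,7,-6,8,-4 for degrees 0…7.
[t⁷] = 1·(-4) + 1·8 + 1·(-6) + 1·7 = 5.

5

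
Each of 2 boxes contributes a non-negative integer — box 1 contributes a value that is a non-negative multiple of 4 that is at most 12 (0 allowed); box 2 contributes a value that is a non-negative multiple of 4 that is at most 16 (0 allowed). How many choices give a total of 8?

The generating function for the choices is (1 + y^4 + y^8 + y^12)·(1 + y^4 + y^8 + y^12 + y^16); the count is [y^8].
(1 + y^4 + y^8 + y^12) has coefficients 1,0,0,0,1,0,0,0,1 for degrees 0…8.
(1 + y^4 + y^8 + y^12 + y^16) has coefficients 1,0,0,0,1,0,0,0,1 for degrees 0…8.
[y^8] = 1·1 + 1·1 + 1·1 = 3.

3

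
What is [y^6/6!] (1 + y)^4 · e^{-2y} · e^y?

37

The EGF product rule gives c_6 = Σ_{k_1+k_2+k_3=6} C(6; k_1,k_2,k_3) · ∏ g_i(k_i), where (1+y)^4 gives the falling factorial (4)_k; e^{-2y} gives (-2)^k; e^y gives (1)^k.
g_1(k) for k = 0…6: 1, 4, 12, 24, 24, 0, 0.
g_2(k) for k = 0…6: 1, -2, 4, -8, 16, -32, 64.
g_3(k) for k = 0…6: 1, 1, 1, 1, 1, 1, 1.
First combine the last two factors: h(k) = Σ_j C(k,j)·g_2(j)·g_3(k−j) for k = 0…6: 1, -1, 1, -1, 1, -1, 1.
c_6 = Σ_k C(6,k)·g_1(k)·h(6−k) = 1·1·1 + 6·4·(-1) + 15·12·1 + 20·24·(-1) + 15·24·1 = 1 − 24 + 180 − 480 + 360 = 37.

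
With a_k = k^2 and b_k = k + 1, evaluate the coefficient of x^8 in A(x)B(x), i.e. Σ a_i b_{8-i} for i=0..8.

This is [x^8] in the product of the two ordinary generating functions.
Σ = 0·9 + 1·8 + 4·7 + 9·6 + 16·5 + 25·4 + 36·3 + 49·2 + 64·1 = 540.

540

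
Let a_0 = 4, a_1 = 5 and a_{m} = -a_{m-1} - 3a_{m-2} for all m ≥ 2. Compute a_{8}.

19

The ordinary generating function has denominator 1 + y + 3y^2.
Iterating the recurrence: a_0,…,a_{8} = 4, 5, -17, 2, 49, -55, -92, 257, 19.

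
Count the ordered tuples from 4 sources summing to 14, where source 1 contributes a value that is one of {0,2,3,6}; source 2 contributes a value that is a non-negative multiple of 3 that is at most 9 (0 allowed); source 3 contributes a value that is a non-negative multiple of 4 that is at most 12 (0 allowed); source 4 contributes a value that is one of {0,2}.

The generating function for the choices is (1 + t² + t³ + t⁶)·(1 + t³ + t⁶ + t⁹)·(1 + t⁴ + t⁸ + t¹²)·(1 + t²); the count is [t¹⁴].
(1 + t² + t³ + t⁶) has coefficients 1,0,1,1,0,0,1 for degrees 0…6.
(1 + t³ + t⁶ + t⁹) has coefficients 1,0,0,1,0,0,1,0,0,1,0,0,0,0,0 for degrees 0…14.
Multiplying by (1 + t⁴ + t⁸ + t¹²) gives running coefficients 1,0,0,1,1,0,1,1,1,1,1,1,1,1,1 for degrees 0…14.
Finally multiplying by (1 + t²), the product of all factors after the first has coefficients 1,0,1,1,1,1,2,1,2,2,2,2,2,2,2 for degrees 0…14.
[t¹⁴] = 1·2 + 1·2 + 1·2 + 1·2 = 8.

8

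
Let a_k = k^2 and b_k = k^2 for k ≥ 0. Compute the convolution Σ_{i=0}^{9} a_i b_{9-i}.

1968

This is [x^9] in the product of the two ordinary generating functions.
Σ = 0·81 + 1·64 + 4·49 + 9·36 + 16·25 + 25·16 + 36·9 + 49·4 + 64·1 + 81·0 = 1968.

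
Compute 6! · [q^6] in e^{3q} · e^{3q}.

46656

The EGF product rule gives c_6 = Σ_{k_1+k_2=6} C(6; k_1,k_2) · ∏ g_i(k_i), where e^{3q} gives (3)^k; e^{3q} gives (3)^k.
g_1(k) for k = 0…6: 1, 3, 9, 27, 81, 243, 729.
g_2(k) for k = 0…6: 1, 3, 9, 27, 81, 243, 729.
c_6 = Σ_k C(6,k)·g_1(k)·g_2(6−k) = 1·1·729 + 6·3·243 + 15·9·81 + 20·27·27 + 15·81·9 + 6·243·3 + 1·729·1 = 729 + 4374 + 10935 + 14580 + 10935 + 4374 + 729 = 46656.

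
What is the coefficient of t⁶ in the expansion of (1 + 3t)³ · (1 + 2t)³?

(1 + 3t)³ has coefficients 1,9,27,27 for degrees 0…3.
(1 + 2t)³ has coefficients 1,6,12,8,0,0,0 for degrees 0…6.
[t⁶] = 1·0 + 9·0 + 27·0 + 27·8 = 216.

216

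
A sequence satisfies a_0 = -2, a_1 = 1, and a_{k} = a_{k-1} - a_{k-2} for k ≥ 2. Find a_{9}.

2

The ordinary generating function has denominator 1 - q + q^2.
Iterating the recurrence: a_0,…,a_{9} = -2, 1, 3, 2, -1, -3, -2, 1, 3, 2.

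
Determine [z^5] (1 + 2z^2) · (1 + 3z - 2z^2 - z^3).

-2

(1 + 2z^2) has coefficients 1,0,2 for degrees 0…2.
(1 + 3z - 2z^2 - z^3) has coefficients 1,3,-2,-1,0,0 for degrees 0…5.
[z^5] = 1·0 + 2·(-1) = -2.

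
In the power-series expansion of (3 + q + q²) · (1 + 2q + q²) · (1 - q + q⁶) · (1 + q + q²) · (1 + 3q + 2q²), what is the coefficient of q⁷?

-3

(3 + q + q²) has coefficients 3,1,1 for degrees 0…2.
(1 + 2q + q²) has coefficients 1,2,1,0,0,0,0,0 for degrees 0…7.
Multiplying by (1 - q + q⁶) gives running coefficients 1,1,-1,-1,0,0,1,2 for degrees 0…7.
Multiplying by (1 + q + q²) gives running coefficients 1,2,1,-1,-2,-1,1,3 for degrees 0…7.
Finally multiplying by (1 + 3q + 2q²), the product of all factors after the first has coefficients 1,5,9,6,-3,-9,-6,4 for degrees 0…7.
[q⁷] = 3·4 + 1·(-6) + 1·(-9) = -3.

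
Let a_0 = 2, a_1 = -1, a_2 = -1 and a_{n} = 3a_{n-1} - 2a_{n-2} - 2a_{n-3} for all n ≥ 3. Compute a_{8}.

17

The ordinary generating function has denominator 1 - 3y + 2y^2 + 2y^3.
Iterating the recurrence: a_0,…,a_{8} = 2, -1, -1, -5, -11, -21, -31, -29, 17.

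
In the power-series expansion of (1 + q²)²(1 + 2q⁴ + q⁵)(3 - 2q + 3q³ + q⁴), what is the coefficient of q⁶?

(1 + q²)² has coefficients 1,0,2,0,1 for degrees 0…4.
(1 + 2q⁴ + q⁵) has coefficients 1,0,0,0,2,1,0 for degrees 0…6.
Finally multiplying by (3 - 2q + 3q³ + q⁴), the product of all factors after the first has coefficients 3,-2,0,3,7,-1,-2 for degrees 0…6.
[q⁶] = 1·(-2) + 2·7 + 1·0 = 12.

12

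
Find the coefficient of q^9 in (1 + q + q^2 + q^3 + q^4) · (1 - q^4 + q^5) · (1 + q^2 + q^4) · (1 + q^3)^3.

11

(1 + q + q^2 + q^3 + q^4) has coefficients 1,1,1,1,1 for degrees 0…4.
(1 - q^4 + q^5) has coefficients 1,0,0,0,-1,1,0,0,0,0 for degrees 0…9.
Multiplying by (1 + q^2 + q^4) gives running coefficients 1,0,1,0,0,1,-1,1,-1,1 for degrees 0…9.
Finally multiplying by (1 + q^3)^3, the product of all factors after the first has coefficients 1,0,1,3,0,4,2,1,5,-1 for degrees 0…9.
[q^9] = 1·(-1) + 1·5 + 1·1 + 1·2 + 1·4 = 11.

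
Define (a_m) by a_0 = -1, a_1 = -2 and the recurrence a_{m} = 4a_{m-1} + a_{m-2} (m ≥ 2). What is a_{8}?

-51841

The ordinary generating function has denominator 1 - 4t - t^2.
Iterating the recurrence: a_0,…,a_{8} = -1, -2, -9, -38, -161, -682, -2889, -12238, -51841.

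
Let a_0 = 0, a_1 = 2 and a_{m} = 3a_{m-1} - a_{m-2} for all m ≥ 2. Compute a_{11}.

35422

The ordinary generating function has denominator 1 - 3t + t^2.
Iterating the recurrence: a_0,…,a_{11} = 0, 2, 6, 16, 42, 110, 288, 754, 1974, 5168, 13530, 35422.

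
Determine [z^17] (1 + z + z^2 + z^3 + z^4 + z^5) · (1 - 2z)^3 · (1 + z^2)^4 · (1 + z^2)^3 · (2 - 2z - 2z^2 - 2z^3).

(1 + z + z^2 + z^3 + z^4 + z^5) has coefficients 1,1,1,1,1,1 for degrees 0…5.
(1 - 2z)^3 has coefficients 1,-6,12,-8,0,0,0,0,0,0,0,0,0,0,0,0,0,0 for degrees 0…17.
Multiplying by (1 + z^2)^4 gives running coefficients 1,-6,16,-32,54,-68,76,-72,49,-38,12,-8,0,0,0,0,0,0 for degrees 0…17.
Multiplying by (1 + z^2)^3 gives running coefficients 1,-6,19,-50,105,-182,287,-378,455,-490,441,-406,259,-210,85,-62,12,-8 for degrees 0…17.
Finally multiplying by (2 - 2z - 2z^2 - 2z^3), the product of all factors after the first has coefficients 2,-14,48,-128,284,-512,828,-1176,1456,-1708,1708,-1624,1428,-1008,884,-392,398,-86 for degrees 0…17.
[z^17] = 1·(-86) + 1·398 + 1·(-392) + 1·884 + 1·(-1008) + 1·1428 = 1224.

1224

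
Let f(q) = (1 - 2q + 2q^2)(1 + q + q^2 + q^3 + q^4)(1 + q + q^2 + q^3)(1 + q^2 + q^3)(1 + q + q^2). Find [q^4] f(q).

8

(1 - 2q + 2q^2) has coefficients 1,-2,2 for degrees 0…2.
(1 + q + q^2 + q^3 + q^4) has coefficients 1,1,1,1,1 for degrees 0…4.
Multiplying by (1 + q + q^2 + q^3) gives running coefficients 1,2,3,4,4 for degrees 0…4.
Multiplying by (1 + q^2 + q^3) gives running coefficients 1,2,4,7,9 for degrees 0…4.
Finally multiplying by (1 + q + q^2), the product of all factors after the first has coefficients 1,3,7,13,20 for degrees 0…4.
[q^4] = 1·20 − 2·13 + 2·7 = 8.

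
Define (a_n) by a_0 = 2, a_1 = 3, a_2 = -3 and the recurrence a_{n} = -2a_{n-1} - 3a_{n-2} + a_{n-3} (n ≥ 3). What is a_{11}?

-1402

The ordinary generating function has denominator 1 + 2z + 3z^2 - z^3.
Iterating the recurrence: a_0,…,a_{11} = 2, 3, -3, -1, 14, -28, 13, 72, -211, 219, 267, -1402.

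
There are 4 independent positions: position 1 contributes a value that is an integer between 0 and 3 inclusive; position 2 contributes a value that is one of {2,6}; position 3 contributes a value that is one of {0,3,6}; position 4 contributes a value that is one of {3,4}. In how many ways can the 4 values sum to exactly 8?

3

The generating function for the choices is (1 + y + y² + y³)·(y² + y⁶)·(1 + y³ + y⁶)·(y³ + y⁴); the count is [y⁸].
(1 + y + y² + y³) has coefficients 1,1,1,1 for degrees 0…3.
(y² + y⁶) has coefficients 0,0,1,0,0,0,1,0,0 for degrees 0…8.
Multiplying by (1 + y³ + y⁶) gives running coefficients 0,0,1,0,0,1,1,0,1 for degrees 0…8.
Finally multiplying by (y³ + y⁴), the product of all factors after the first has coefficients 0,0,0,0,0,1,1,0,1 for degrees 0…8.
[y⁸] = 1·1 + 1·0 + 1·1 + 1·1 = 3.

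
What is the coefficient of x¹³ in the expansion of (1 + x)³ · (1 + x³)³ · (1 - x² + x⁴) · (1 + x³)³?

20

(1 + x)³ has coefficients 1,3,3,1 for degrees 0…3.
(1 + x³)³ has coefficients 1,0,0,3,0,0,3,0,0,1,0,0,0,0 for degrees 0…13.
Multiplying by (1 - x² + x⁴) gives running coefficients 1,0,-1,3,1,-3,3,3,-3,1,3,-1,0,1 for degrees 0…13.
Finally multiplying by (1 + x³)³, the product of all factors after the first has coefficients 1,0,-1,6,1,-6,15,6,-15,20,15,-20,15,20 for degrees 0…13.
[x¹³] = 1·20 + 3·15 + 3·(-20) + 1·15 = 20.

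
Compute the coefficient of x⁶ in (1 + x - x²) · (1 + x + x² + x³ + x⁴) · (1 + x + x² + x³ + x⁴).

(1 + x - x²) has coefficients 1,1,-1 for degrees 0…2.
(1 + x + x² + x³ + x⁴) has coefficients 1,1,1,1,1,0,0 for degrees 0…6.
Finally multiplying by (1 + x + x² + x³ + x⁴), the product of all factors after the first has coefficients 1,2,3,4,5,4,3 for degrees 0…6.
[x⁶] = 1·3 + 1·4 − 1·5 = 2.

2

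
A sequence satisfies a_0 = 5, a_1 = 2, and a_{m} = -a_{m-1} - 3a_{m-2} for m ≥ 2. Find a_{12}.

The ordinary generating function has denominator 1 + x + 3x^2.
Iterating the recurrence: a_0,…,a_{12} = 5, 2, -17, 11, 40, -73, -47, 266, -125, -673, 1048, 971, -4115.

-4115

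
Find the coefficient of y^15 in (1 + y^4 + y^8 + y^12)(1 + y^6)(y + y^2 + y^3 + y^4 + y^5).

3

(1 + y^4 + y^8 + y^12) has coefficients 1,0,0,0,1,0,0,0,1,0,0,0,1 for degrees 0…12.
(1 + y^6) has coefficients 1,0,0,0,0,0,1,0,0,0,0,0,0,0,0,0 for degrees 0…15.
Finally multiplying by (y + y^2 + y^3 + y^4 + y^5), the product of all factors after the first has coefficients 0,1,1,1,1,1,0,1,1,1,1,1,0,0,0,0 for degrees 0…15.
[y^15] = 1·0 + 1·1 + 1·1 + 1·1 = 3.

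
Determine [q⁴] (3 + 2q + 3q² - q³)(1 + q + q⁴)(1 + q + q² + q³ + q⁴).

17

(3 + 2q + 3q² - q³) has coefficients 3,2,3,-1 for degrees 0…3.
(1 + q + q⁴) has coefficients 1,1,0,0,1 for degrees 0…4.
Finally multiplying by (1 + q + q² + q³ + q⁴), the product of all factors after the first has coefficients 1,2,2,2,3 for degrees 0…4.
[q⁴] = 3·3 + 2·2 + 3·2 − 1·2 = 17.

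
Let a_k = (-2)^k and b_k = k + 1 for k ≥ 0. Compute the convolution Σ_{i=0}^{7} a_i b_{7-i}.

-54

The convolution is the x^7 coefficient of A(x)B(x).
Σ = 1·8 − 2·7 + 4·6 − 8·5 + 16·4 − 32·3 + 64·2 − 128·1 = -54.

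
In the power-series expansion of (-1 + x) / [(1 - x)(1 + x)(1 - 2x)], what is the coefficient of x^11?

Partial fractions give a closed form: a_n = (-1/3)·(-1)^n + (-2/3)·2^n.
At n = 11: a_11 = -1365.

-1365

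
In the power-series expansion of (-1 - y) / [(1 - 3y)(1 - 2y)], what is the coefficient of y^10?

The denominator gives the recurrence a_n = 5a_(n−1) − 6a_(n−2) for n ≥ 3; the numerator fixes a_0 = -1, a_1 = -6, a_2 = -24.
Iterating: -1, -6, -24, -84, -276, -876, -2724, -8364, -25476, -77196, -233124, so a_10 = -233124.

-233124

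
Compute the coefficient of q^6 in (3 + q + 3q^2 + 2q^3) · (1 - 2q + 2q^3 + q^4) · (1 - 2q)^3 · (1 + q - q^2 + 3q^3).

-327

(3 + q + 3q^2 + 2q^3) has coefficients 3,1,3,2 for degrees 0…3.
(1 - 2q + 2q^3 + q^4) has coefficients 1,-2,0,2,1,0,0 for degrees 0…6.
Multiplying by (1 - 2q)^3 gives running coefficients 1,-8,24,-30,5,18,-4 for degrees 0…6.
Finally multiplying by (1 + q - q^2 + 3q^3), the product of all factors after the first has coefficients 1,-7,15,5,-73,125,-81 for degrees 0…6.
[q^6] = 3·(-81) + 1·125 + 3·(-73) + 2·5 = -327.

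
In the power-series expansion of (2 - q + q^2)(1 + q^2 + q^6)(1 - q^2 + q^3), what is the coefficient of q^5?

(2 - q + q^2) has coefficients 2,-1,1 for degrees 0…2.
(1 + q^2 + q^6) has coefficients 1,0,1,0,0,0 for degrees 0…5.
Finally multiplying by (1 - q^2 + q^3), the product of all factors after the first has coefficients 1,0,0,1,-1,1 for degrees 0…5.
[q^5] = 2·1 − 1·(-1) + 1·1 = 4.

4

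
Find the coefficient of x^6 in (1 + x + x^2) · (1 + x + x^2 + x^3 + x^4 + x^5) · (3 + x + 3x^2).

18

(1 + x + x^2) has coefficients 1,1,1 for degrees 0…2.
(1 + x + x^2 + x^3 + x^4 + x^5) has coefficients 1,1,1,1,1,1,0 for degrees 0…6.
Finally multiplying by (3 + x + 3x^2), the product of all factors after the first has coefficients 3,4,7,7,7,7,4 for degrees 0…6.
[x^6] = 1·4 + 1·7 + 1·7 = 18.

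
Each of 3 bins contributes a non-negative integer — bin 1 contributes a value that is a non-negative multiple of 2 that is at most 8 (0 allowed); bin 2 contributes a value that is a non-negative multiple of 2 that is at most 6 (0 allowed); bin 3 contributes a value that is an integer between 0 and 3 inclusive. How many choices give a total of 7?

7

The generating function for the choices is (1 + q² + q⁴ + q⁶ + q⁸)·(1 + q² + q⁴ + q⁶)·(1 + q + q² + q³); the count is [q⁷].
(1 + q² + q⁴ + q⁶ + q⁸) has coefficients 1,0,1,0,1,0,1,0 for degrees 0…7.
(1 + q² + q⁴ + q⁶) has coefficients 1,0,1,0,1,0,1,0 for degrees 0…7.
Finally multiplying by (1 + q + q² + q³), the product of all factors after the first has coefficients 1,1,2,2,2,2,2,2 for degrees 0…7.
[q⁷] = 1·2 + 1·2 + 1·2 + 1·1 = 7.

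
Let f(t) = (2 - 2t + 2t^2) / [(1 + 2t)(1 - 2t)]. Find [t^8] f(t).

The denominator gives the recurrence a_n = 4a_(n−2) for n ≥ 3; the numerator fixes a_0 = 2, a_1 = -2, a_2 = 10.
Iterating: 2, -2, 10, -8, 40, -32, 160, -128, 640, so a_8 = 640.

640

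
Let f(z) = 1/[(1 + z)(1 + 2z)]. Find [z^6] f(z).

127

The denominator gives the recurrence a_n = −3a_(n−1) − 2a_(n−2) for n ≥ 2; the numerator fixes a_0 = 1, a_1 = -3.
Iterating: 1, -3, 7, -15, 31, -63, 127, so a_6 = 127.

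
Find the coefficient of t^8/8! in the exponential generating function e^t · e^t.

The EGF product rule gives c_8 = Σ_{k_1+k_2=8} C(8; k_1,k_2) · ∏ g_i(k_i), where e^t gives (1)^k; e^t gives (1)^k.
g_1(k) for k = 0…8: 1, 1, 1, 1, 1, 1, 1, 1, 1.
g_2(k) for k = 0…8: 1, 1, 1, 1, 1, 1, 1, 1, 1.
c_8 = Σ_k C(8,k)·g_1(k)·g_2(8−k) = 1·1·1 + 8·1·1 + 28·1·1 + 56·1·1 + 70·1·1 + 56·1·1 + 28·1·1 + 8·1·1 + 1·1·1 = 1 + 8 + 28 + 56 + 70 + 56 + 28 + 8 + 1 = 256.

256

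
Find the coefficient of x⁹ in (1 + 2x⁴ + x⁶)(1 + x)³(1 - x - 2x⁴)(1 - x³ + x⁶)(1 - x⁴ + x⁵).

(1 + 2x⁴ + x⁶) has coefficients 1,0,0,0,2,0,1 for degrees 0…6.
(1 + x)³ has coefficients 1,3,3,1,0,0,0,0,0,0 for degrees 0…9.
Multiplying by (1 - x - 2x⁴) gives running coefficients 1,2,0,-2,-3,-6,-6,-2,0,0 for degrees 0…9.
Multiplying by (1 - x³ + x⁶) gives running coefficients 1,2,0,-3,-5,-6,-3,3,6,4 for degrees 0…9.
Finally multiplying by (1 - x⁴ + x⁵), the product of all factors after the first has coefficients 1,2,0,-3,-6,-7,-1,6,8,5 for degrees 0…9.
[x⁹] = 1·5 + 2·(-7) + 1·(-3) = -12.

-12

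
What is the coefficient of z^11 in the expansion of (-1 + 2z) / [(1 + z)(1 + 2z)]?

8189

Partial fractions give a closed form: a_n = (3)·(-1)^n + (-4)·(-2)^n.
At n = 11: a_11 = 8189.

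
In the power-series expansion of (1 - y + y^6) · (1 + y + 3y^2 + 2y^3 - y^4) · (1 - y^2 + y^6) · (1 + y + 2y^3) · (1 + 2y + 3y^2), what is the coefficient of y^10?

(1 - y + y^6) has coefficients 1,-1,0,0,0,0,1 for degrees 0…6.
(1 + y + 3y^2 + 2y^3 - y^4) has coefficients 1,1,3,2,-1,0,0,0,0,0,0 for degrees 0…10.
Multiplying by (1 - y^2 + y^6) gives running coefficients 1,1,2,1,-4,-2,2,1,3,2,-1 for degrees 0…10.
Multiplying by (1 + y + 2y^3) gives running coefficients 1,2,3,5,-1,-2,2,-5,0,9,3 for degrees 0…10.
Finally multiplying by (1 + 2y + 3y^2), the product of all factors after the first has coefficients 1,4,10,17,18,11,-5,-7,-4,-6,21 for degrees 0…10.
[y^10] = 1·21 − 1·(-6) + 1·18 = 45.

45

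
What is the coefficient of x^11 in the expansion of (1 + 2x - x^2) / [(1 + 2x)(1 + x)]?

1022

The denominator gives the recurrence a_n = −3a_(n−1) − 2a_(n−2) for n ≥ 3; the numerator fixes a_0 = 1, a_1 = -1, a_2 = 0.
Iterating: 1, -1, 0, 2, -6, 14, -30, 62, -126, 254, -510, 1022, so a_11 = 1022.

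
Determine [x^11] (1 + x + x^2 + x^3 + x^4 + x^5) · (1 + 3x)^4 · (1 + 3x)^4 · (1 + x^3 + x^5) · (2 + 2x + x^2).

(1 + x + x^2 + x^3 + x^4 + x^5) has coefficients 1,1,1,1,1,1 for degrees 0…5.
(1 + 3x)^4 has coefficients 1,12,54,108,81,0,0,0,0,0,0,0 for degrees 0…11.
Multiplying by (1 + 3x)^4 gives running coefficients 1,24,252,1512,5670,13608,20412,17496,6561,0,0,0 for degrees 0…11.
Multiplying by (1 + x^3 + x^5) gives running coefficients 1,24,252,1513,5694,13861,21948,23418,21681,26082,31104,26973 for degrees 0…11.
Finally multiplying by (2 + 2x + x^2), the product of all factors after the first has coefficients 2,50,553,3554,14666,40623,77312,104593,112146,118944,136053,142236 for degrees 0…11.
[x^11] = 1·142236 + 1·136053 + 1·118944 + 1·112146 + 1·104593 + 1·77312 = 691284.

691284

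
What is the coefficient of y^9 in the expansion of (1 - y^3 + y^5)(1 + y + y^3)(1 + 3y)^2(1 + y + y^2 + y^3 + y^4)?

(1 - y^3 + y^5) has coefficients 1,0,0,-1,0,1 for degrees 0…5.
(1 + y + y^3) has coefficients 1,1,0,1,0,0,0,0,0,0 for degrees 0…9.
Multiplying by (1 + 3y)^2 gives running coefficients 1,7,15,10,6,9,0,0,0,0 for degrees 0…9.
Finally multiplying by (1 + y + y^2 + y^3 + y^4), the product of all factors after the first has coefficients 1,8,23,33,39,47,40,25,15,9 for degrees 0…9.
[y^9] = 1·9 − 1·40 + 1·39 = 8.

8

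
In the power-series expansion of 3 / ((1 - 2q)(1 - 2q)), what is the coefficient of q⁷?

The denominator gives the recurrence a_n = 4a_(n−1) − 4a_(n−2) for n ≥ 2; the numerator fixes a_0 = 3, a_1 = 12.
Iterating: 3, 12, 36, 96, 240, 576, 1344, 3072, so a_7 = 3072.

3072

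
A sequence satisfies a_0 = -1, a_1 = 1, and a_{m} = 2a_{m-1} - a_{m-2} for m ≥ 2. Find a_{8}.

The ordinary generating function has denominator 1 - 2q + q^2.
Iterating the recurrence: a_0,…,a_{8} = -1, 1, 3, 5, 7, 9, 11, 13, 15.

15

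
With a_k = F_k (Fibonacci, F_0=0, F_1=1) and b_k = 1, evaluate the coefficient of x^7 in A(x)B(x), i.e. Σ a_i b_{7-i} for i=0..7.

33

Write out a_i and b_{7-i} for i = 0,…,7 and sum the products.
Σ = 0·1 + 1·1 + 1·1 + 2·1 + 3·1 + 5·1 + 8·1 + 13·1 = 33.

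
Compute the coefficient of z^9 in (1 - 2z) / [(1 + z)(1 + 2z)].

Partial fractions give a closed form: a_n = (-3)·(-1)^n + (4)·(-2)^n.
At n = 9: a_9 = -2045.

-2045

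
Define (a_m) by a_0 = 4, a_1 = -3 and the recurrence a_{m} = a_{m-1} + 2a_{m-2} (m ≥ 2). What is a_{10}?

345

The ordinary generating function has denominator 1 - t - 2t^2.
Iterating the recurrence: a_0,…,a_{10} = 4, -3, 5, -1, 9, 7, 25, 39, 89, 167, 345.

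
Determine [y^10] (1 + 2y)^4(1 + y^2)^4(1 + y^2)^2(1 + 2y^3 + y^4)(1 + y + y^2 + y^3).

(1 + 2y)^4 has coefficients 1,8,24,32,16 for degrees 0…4.
(1 + y^2)^4 has coefficients 1,0,4,0,6,0,4,0,1,0,0 for degrees 0…10.
Multiplying by (1 + y^2)^2 gives running coefficients 1,0,6,0,15,0,20,0,15,0,6 for degrees 0…10.
Multiplying by (1 + 2y^3 + y^4) gives running coefficients 1,0,6,2,16,12,26,30,30,40,26 for degrees 0…10.
Finally multiplying by (1 + y + y^2 + y^3), the product of all factors after the first has coefficients 1,1,7,9,24,36,56,84,98,126,126 for degrees 0…10.
[y^10] = 1·126 + 8·126 + 24·98 + 32·84 + 16·56 = 7070.

7070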